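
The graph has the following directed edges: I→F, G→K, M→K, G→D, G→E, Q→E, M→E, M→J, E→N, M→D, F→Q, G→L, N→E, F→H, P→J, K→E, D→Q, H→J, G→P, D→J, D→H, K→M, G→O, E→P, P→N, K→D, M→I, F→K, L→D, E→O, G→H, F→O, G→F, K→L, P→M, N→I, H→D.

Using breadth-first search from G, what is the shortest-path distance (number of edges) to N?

2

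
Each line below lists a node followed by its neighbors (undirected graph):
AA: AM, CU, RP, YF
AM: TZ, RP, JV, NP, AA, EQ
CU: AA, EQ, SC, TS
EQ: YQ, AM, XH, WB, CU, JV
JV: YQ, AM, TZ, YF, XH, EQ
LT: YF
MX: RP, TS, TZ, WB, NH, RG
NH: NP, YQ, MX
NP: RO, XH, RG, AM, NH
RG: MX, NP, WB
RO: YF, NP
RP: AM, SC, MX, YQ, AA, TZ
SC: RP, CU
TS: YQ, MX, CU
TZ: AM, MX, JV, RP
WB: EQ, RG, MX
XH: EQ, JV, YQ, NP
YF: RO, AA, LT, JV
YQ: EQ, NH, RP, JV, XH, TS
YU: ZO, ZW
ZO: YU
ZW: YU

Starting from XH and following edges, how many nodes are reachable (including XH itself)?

BFS from XH visits: XH, EQ, JV, NP, YQ, AM, CU, WB, TZ, YF, NH, RG, RO, RP, TS, AA, SC, MX, LT
Reachable nodes: 19 of 22 total.

19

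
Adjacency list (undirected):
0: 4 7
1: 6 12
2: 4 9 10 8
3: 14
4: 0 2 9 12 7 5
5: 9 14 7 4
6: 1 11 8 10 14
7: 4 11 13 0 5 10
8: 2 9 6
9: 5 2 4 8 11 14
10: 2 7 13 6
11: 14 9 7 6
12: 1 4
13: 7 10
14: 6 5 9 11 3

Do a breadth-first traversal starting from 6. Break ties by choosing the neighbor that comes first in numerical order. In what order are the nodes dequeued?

Visit 6; enqueue 1, 8, 10, 11, 14 → queue [1, 8, 10, 11, 14]
Visit 1; enqueue 12 → queue [8, 10, 11, 14, 12]
Visit 8; enqueue 2, 9 → queue [10, 11, 14, 12, 2, 9]
Visit 10; enqueue 7, 13 → queue [11, 14, 12, 2, 9, 7, 13]
Visit 11 → queue [14, 12, 2, 9, 7, 13]
Visit 14; enqueue 3, 5 → queue [12, 2, 9, 7, 13, 3, 5]
Visit 12; enqueue 4 → queue [2, 9, 7, 13, 3, 5, 4]
Visit 2 → queue [9, 7, 13, 3, 5, 4]
Visit 9 → queue [7, 13, 3, 5, 4]
Visit 7; enqueue 0 → queue [13, 3, 5, 4, 0]
Visit 13 → queue [3, 5, 4, 0]
Visit 3 → queue [5, 4, 0]
Visit 5 → queue [4, 0]
Visit 4 → queue [0]
Visit 0 → queue []

6, 1, 8, 10, 11, 14, 12, 2, 9, 7, 13, 3, 5, 4, 0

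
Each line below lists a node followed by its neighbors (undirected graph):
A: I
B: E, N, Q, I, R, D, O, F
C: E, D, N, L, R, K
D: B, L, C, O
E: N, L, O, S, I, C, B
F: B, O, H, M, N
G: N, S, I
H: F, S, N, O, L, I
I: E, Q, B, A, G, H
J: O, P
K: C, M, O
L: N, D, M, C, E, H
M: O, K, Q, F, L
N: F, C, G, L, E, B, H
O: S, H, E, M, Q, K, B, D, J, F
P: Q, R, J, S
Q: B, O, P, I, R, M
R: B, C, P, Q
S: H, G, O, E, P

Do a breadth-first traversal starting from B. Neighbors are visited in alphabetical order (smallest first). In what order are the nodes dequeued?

B -> D -> E -> F -> I -> N -> O -> Q -> R -> C -> L -> S -> H -> M -> A -> G -> J -> K -> P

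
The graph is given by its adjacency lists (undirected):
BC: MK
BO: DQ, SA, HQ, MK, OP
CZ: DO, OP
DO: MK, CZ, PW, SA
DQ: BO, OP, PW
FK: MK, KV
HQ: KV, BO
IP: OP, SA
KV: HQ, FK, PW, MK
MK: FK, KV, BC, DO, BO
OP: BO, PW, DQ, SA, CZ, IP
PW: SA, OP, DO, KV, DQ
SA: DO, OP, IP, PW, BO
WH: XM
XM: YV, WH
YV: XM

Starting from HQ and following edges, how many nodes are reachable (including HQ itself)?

13

BFS from HQ visits: HQ, KV, BO, FK, PW, MK, DQ, SA, OP, DO, BC, IP, CZ
Reachable nodes: 13 of 16 total.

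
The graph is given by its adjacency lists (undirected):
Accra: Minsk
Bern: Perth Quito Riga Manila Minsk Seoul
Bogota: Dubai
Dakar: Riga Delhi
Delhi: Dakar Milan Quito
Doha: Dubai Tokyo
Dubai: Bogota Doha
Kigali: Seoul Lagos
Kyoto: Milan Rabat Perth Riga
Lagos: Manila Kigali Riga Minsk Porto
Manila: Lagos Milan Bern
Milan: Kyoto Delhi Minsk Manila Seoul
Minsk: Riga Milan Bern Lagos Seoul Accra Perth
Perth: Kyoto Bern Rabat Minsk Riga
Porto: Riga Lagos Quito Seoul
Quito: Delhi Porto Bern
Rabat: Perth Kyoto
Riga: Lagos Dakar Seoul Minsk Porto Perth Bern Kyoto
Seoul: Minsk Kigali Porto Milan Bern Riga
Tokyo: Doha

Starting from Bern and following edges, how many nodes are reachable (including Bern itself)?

16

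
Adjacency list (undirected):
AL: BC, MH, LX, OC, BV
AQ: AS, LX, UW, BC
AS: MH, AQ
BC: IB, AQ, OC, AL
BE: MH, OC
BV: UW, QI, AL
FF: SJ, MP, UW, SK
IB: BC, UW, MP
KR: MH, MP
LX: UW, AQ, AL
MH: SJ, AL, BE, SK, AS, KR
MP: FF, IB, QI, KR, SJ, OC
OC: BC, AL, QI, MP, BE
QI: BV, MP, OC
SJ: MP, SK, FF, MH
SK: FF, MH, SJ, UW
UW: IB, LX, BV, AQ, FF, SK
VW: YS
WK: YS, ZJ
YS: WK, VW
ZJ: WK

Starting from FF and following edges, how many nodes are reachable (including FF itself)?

BFS from FF visits: FF, SJ, MP, UW, SK, MH, IB, QI, KR, OC, LX, BV, AQ, AL, BE, AS, BC
Reachable nodes: 17 of 21 total.

17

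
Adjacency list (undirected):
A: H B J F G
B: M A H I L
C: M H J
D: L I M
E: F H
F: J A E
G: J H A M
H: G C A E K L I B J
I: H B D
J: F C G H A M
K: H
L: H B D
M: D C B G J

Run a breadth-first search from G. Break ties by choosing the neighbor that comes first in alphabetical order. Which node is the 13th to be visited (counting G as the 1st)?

D

Visit G; enqueue A, H, J, M → queue [A, H, J, M]
Visit A; enqueue B, F → queue [H, J, M, B, F]
Visit H; enqueue C, E, I, K, L → queue [J, M, B, F, C, E, I, K, L]
Visit J → queue [M, B, F, C, E, I, K, L]
Visit M; enqueue D → queue [B, F, C, E, I, K, L, D]
Visit B → queue [F, C, E, I, K, L, D]
Visit F → queue [C, E, I, K, L, D]
Visit C → queue [E, I, K, L, D]
Visit E → queue [I, K, L, D]
Visit I → queue [K, L, D]
Visit K → queue [L, D]
Visit L → queue [D]
Visit D → queue []

Visit order: G, A, H, J, M, B, F, C, E, I, K, L, D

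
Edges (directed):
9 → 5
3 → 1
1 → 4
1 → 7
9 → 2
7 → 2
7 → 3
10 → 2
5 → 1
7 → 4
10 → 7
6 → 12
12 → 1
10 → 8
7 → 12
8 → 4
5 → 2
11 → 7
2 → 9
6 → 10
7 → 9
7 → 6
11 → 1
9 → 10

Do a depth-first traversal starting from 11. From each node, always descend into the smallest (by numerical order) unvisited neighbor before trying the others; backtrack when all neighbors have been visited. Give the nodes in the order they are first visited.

Visit 11
11 → 1
1 → 4
1 → 7
7 → 2
2 → 9
9 → 5
9 → 10
10 → 8
7 → 3
7 → 6
6 → 12

11, 1, 4, 7, 2, 9, 5, 10, 8, 3, 6, 12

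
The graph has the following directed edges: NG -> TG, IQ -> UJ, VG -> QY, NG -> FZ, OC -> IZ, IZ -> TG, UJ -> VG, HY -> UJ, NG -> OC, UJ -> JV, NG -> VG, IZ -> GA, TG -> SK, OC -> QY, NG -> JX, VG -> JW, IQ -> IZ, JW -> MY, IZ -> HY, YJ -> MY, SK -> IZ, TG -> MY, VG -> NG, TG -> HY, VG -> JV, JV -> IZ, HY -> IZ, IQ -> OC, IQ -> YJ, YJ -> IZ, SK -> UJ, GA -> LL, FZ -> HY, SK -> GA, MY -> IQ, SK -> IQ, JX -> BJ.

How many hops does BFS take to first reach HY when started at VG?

3

Level 0: VG
Level 1: JV, JW, NG, QY
Level 2: FZ, IZ, JX, MY, OC, TG
Level 3: BJ, GA, HY, IQ, SK
Level 4: LL, UJ, YJ
HY first appears at level 3.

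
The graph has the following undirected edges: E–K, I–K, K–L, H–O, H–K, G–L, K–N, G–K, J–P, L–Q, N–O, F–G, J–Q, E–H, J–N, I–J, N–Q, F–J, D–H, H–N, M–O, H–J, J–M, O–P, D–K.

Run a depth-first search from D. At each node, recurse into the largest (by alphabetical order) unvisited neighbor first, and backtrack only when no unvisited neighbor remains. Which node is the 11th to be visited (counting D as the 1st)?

M

Visit D
D → K
K → N
N → Q
Q → L
L → G
G → F
F → J
J → P
P → O
O → M
O → H
H → E
J → I

Visit order: D, K, N, Q, L, G, F, J, P, O, M, H, E, I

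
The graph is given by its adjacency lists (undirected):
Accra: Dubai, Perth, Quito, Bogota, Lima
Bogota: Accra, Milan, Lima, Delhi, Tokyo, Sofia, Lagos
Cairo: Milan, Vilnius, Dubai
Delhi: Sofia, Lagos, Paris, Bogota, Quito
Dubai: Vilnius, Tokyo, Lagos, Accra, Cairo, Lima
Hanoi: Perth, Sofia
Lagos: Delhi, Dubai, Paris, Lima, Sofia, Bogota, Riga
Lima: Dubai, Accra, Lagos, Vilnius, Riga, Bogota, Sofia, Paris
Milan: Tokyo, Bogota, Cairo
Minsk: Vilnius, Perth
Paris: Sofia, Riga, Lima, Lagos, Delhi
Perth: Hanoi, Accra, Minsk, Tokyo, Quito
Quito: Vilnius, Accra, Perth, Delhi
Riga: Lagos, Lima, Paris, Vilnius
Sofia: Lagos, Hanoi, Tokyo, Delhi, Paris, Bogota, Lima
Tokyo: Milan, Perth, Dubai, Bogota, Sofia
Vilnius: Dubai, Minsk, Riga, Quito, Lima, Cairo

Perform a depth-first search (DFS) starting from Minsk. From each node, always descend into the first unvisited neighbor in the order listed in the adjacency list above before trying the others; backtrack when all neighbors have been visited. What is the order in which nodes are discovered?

Visit Minsk
Minsk → Vilnius
Vilnius → Dubai
Dubai → Tokyo
Tokyo → Milan
Milan → Bogota
Bogota → Accra
Accra → Perth
Perth → Hanoi
Hanoi → Sofia
Sofia → Lagos
Lagos → Delhi
Delhi → Paris
Paris → Riga
Riga → Lima
Delhi → Quito
Milan → Cairo

Minsk, Vilnius, Dubai, Tokyo, Milan, Bogota, Accra, Perth, Hanoi, Sofia, Lagos, Delhi, Paris, Riga, Lima, Quito, Cairo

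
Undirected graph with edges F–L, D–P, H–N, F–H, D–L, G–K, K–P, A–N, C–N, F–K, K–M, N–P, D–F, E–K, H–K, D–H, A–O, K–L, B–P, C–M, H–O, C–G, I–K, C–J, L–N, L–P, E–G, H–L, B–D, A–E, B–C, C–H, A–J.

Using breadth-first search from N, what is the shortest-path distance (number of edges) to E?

2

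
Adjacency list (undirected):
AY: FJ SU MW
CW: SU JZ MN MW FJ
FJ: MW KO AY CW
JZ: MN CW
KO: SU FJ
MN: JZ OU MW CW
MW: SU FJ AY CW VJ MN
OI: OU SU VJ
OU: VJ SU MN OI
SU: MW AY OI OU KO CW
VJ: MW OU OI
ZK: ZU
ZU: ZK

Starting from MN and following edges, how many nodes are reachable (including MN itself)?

BFS from MN visits: MN, OU, MW, JZ, CW, VJ, SU, OI, FJ, AY, KO
Reachable nodes: 11 of 13 total.

11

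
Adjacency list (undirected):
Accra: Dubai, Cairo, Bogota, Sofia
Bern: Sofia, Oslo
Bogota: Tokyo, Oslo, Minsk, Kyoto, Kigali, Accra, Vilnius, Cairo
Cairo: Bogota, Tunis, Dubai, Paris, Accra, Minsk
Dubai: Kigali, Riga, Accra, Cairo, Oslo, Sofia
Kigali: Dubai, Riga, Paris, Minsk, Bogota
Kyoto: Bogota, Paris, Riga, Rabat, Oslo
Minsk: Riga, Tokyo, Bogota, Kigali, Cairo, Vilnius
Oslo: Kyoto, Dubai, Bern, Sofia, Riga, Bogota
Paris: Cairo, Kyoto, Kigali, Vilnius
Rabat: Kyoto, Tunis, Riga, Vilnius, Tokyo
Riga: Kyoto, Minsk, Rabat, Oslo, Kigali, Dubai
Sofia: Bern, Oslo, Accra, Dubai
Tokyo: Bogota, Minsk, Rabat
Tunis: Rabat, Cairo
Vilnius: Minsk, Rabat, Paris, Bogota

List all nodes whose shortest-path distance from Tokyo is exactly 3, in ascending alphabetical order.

Level 0: Tokyo
Level 1: Bogota, Minsk, Rabat
Level 2: Accra, Cairo, Kigali, Kyoto, Oslo, Riga, Tunis, Vilnius
Level 3: Bern, Dubai, Paris, Sofia

Bern, Dubai, Paris, Sofia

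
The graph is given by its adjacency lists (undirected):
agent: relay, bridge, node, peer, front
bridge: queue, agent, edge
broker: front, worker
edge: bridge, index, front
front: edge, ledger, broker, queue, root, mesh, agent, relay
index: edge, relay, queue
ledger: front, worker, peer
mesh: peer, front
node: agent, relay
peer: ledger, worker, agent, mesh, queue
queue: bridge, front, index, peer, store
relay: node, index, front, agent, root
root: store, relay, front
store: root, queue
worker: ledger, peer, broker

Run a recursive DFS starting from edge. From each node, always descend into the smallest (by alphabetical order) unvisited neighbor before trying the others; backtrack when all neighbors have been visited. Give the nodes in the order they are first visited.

Visit edge
edge → bridge
bridge → agent
agent → front
front → broker
broker → worker
worker → ledger
ledger → peer
peer → mesh
peer → queue
queue → index
index → relay
relay → node
relay → root
root → store

edge bridge agent front broker worker ledger peer mesh queue index relay node root store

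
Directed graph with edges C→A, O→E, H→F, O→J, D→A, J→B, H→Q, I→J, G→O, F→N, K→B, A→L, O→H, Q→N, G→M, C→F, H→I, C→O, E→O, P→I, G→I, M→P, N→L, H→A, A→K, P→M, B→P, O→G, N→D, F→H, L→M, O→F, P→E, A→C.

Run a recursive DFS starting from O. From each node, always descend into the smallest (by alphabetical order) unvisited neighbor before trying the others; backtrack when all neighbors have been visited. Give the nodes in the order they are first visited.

O → E → F → H → A → C → K → B → P → I → J → M → L → Q → N → D → G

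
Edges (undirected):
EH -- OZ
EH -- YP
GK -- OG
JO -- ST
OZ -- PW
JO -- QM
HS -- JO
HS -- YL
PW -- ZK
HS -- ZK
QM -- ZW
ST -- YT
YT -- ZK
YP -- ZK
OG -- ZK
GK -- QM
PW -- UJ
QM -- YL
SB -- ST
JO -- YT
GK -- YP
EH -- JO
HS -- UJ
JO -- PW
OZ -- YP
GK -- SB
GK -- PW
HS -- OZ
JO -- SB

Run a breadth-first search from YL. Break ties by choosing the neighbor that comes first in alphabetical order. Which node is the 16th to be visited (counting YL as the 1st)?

Visit YL; enqueue HS, QM → queue [HS, QM]
Visit HS; enqueue JO, OZ, UJ, ZK → queue [QM, JO, OZ, UJ, ZK]
Visit QM; enqueue GK, ZW → queue [JO, OZ, UJ, ZK, GK, ZW]
Visit JO; enqueue EH, PW, SB, ST, YT → queue [OZ, UJ, ZK, GK, ZW, EH, PW, SB, ST, YT]
Visit OZ; enqueue YP → queue [UJ, ZK, GK, ZW, EH, PW, SB, ST, YT, YP]
Visit UJ → queue [ZK, GK, ZW, EH, PW, SB, ST, YT, YP]
Visit ZK; enqueue OG → queue [GK, ZW, EH, PW, SB, ST, YT, YP, OG]
Visit GK → queue [ZW, EH, PW, SB, ST, YT, YP, OG]
Visit ZW → queue [EH, PW, SB, ST, YT, YP, OG]
Visit EH → queue [PW, SB, ST, YT, YP, OG]
Visit PW → queue [SB, ST, YT, YP, OG]
Visit SB → queue [ST, YT, YP, OG]
Visit ST → queue [YT, YP, OG]
Visit YT → queue [YP, OG]
Visit YP → queue [OG]
Visit OG → queue []

Visit order: YL, HS, QM, JO, OZ, UJ, ZK, GK, ZW, EH, PW, SB, ST, YT, YP, OG

OG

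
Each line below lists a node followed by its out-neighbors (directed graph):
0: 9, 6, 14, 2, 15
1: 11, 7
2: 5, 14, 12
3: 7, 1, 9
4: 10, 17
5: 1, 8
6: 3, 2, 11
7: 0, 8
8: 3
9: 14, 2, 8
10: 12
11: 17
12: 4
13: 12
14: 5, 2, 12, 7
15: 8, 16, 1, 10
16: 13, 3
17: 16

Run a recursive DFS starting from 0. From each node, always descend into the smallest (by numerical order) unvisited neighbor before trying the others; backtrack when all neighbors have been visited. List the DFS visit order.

0, 2, 5, 1, 7, 8, 3, 9, 14, 12, 4, 10, 17, 16, 13, 11, 6, 15

Visit 0
0 → 2
2 → 5
5 → 1
1 → 7
7 → 8
8 → 3
3 → 9
9 → 14
14 → 12
12 → 4
4 → 10
4 → 17
17 → 16
16 → 13
1 → 11
0 → 6
0 → 15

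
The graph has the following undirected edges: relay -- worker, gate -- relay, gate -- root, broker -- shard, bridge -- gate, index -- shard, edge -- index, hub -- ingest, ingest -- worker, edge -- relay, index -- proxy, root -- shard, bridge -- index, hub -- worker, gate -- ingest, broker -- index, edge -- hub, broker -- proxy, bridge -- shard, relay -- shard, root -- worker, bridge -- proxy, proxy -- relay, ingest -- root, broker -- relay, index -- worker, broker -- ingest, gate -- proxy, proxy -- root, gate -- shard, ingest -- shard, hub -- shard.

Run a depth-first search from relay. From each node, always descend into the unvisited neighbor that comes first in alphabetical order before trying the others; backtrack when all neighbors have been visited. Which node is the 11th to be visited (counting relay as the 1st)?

proxy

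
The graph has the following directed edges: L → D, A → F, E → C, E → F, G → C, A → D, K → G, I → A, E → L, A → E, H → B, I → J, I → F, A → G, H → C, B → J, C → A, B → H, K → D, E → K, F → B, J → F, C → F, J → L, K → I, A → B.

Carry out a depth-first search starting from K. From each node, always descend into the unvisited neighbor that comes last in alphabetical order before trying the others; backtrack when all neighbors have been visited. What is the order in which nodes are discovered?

Visit K
K → I
I → J
J → L
L → D
J → F
F → B
B → H
H → C
C → A
A → G
A → E

K, I, J, L, D, F, B, H, C, A, G, E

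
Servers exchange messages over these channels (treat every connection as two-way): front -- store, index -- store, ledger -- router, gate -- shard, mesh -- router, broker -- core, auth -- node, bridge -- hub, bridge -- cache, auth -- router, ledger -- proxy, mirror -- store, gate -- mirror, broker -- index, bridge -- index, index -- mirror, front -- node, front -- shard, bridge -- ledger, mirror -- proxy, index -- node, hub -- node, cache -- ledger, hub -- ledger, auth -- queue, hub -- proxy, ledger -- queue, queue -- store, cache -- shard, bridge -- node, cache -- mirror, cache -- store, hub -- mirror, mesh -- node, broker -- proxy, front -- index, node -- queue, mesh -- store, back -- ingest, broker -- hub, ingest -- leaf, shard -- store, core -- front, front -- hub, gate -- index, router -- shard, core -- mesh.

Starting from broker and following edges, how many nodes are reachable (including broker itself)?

18

BFS from broker visits: broker, core, hub, index, proxy, front, mesh, bridge, ledger, mirror, node, gate, store, shard, router, cache, queue, auth
Reachable nodes: 18 of 21 total.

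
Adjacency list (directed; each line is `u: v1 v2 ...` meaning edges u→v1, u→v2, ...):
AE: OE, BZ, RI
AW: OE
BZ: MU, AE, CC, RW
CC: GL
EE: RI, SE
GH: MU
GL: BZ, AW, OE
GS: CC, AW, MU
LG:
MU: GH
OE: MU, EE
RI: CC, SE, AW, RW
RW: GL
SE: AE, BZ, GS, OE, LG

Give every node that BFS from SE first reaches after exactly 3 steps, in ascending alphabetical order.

GH, GL

Level 0: SE
Level 1: AE, BZ, GS, LG, OE
Level 2: AW, CC, EE, MU, RI, RW
Level 3: GH, GL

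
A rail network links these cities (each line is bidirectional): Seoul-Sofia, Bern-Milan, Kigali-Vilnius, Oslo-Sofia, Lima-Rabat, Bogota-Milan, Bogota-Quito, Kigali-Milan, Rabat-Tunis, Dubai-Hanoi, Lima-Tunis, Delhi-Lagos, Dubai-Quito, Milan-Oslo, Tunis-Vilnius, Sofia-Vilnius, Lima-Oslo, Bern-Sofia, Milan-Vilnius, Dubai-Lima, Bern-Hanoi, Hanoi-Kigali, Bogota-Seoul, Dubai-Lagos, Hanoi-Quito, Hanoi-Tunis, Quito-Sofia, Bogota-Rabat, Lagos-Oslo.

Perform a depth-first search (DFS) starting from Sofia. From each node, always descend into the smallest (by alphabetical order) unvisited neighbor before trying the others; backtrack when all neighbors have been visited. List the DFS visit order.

Sofia → Bern → Hanoi → Dubai → Lagos → Delhi → Oslo → Lima → Rabat → Bogota → Milan → Kigali → Vilnius → Tunis → Quito → Seoul

Visit Sofia
Sofia → Bern
Bern → Hanoi
Hanoi → Dubai
Dubai → Lagos
Lagos → Delhi
Lagos → Oslo
Oslo → Lima
Lima → Rabat
Rabat → Bogota
Bogota → Milan
Milan → Kigali
Kigali → Vilnius
Vilnius → Tunis
Bogota → Quito
Bogota → Seoul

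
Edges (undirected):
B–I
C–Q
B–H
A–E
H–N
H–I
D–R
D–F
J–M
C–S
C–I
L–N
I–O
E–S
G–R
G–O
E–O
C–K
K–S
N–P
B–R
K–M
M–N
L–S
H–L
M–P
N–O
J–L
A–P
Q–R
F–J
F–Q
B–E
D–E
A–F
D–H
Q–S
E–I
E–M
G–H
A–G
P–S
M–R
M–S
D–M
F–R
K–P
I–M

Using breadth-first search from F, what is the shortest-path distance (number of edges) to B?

Level 0: F
Level 1: A, D, J, Q, R
Level 2: B, C, E, G, H, L, M, P, S
Level 3: I, K, N, O
B first appears at level 2.

2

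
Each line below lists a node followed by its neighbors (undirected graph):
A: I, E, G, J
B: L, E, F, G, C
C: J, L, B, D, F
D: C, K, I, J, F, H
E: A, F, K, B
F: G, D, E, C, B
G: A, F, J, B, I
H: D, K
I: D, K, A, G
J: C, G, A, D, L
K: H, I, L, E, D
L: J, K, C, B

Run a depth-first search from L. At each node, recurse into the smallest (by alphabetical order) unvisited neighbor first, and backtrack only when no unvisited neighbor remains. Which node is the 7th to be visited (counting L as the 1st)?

A

Visit L
L → B
B → C
C → D
D → F
F → E
E → A
A → G
G → I
I → K
K → H
G → J

Visit order: L, B, C, D, F, E, A, G, I, K, H, J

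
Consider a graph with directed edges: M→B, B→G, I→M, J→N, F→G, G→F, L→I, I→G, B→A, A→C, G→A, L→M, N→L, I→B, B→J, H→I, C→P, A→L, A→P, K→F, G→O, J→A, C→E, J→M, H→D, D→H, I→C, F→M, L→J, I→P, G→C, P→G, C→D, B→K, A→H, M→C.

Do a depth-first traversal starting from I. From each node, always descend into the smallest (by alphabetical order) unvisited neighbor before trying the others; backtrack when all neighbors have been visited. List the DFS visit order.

I, B, A, C, D, H, E, P, G, F, M, O, L, J, N, K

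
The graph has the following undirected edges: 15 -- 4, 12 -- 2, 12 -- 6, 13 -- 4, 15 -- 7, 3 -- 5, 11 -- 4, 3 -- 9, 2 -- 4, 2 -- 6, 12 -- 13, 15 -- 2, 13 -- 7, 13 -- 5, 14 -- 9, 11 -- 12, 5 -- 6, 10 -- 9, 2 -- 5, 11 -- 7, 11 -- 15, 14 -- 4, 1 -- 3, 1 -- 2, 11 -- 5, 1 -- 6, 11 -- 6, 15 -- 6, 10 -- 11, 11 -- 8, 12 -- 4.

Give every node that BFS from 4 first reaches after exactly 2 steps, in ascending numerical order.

Level 0: 4
Level 1: 2, 11, 12, 13, 14, 15
Level 2: 1, 5, 6, 7, 8, 9, 10
Level 3: 3

1, 5, 6, 7, 8, 9, 10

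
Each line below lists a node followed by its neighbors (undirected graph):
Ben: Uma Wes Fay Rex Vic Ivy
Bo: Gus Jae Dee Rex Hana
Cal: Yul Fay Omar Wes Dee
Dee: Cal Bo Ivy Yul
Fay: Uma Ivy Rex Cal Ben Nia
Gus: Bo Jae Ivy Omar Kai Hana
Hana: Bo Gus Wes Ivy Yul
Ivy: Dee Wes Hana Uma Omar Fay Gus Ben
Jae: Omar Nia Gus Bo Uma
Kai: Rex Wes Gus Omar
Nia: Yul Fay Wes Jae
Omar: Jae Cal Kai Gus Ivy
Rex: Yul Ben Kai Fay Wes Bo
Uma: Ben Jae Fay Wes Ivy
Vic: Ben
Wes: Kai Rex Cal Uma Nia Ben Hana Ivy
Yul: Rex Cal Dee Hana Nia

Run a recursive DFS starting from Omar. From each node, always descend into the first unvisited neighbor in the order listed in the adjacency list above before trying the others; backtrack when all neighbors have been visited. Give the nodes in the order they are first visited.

Visit Omar
Omar → Jae
Jae → Nia
Nia → Yul
Yul → Rex
Rex → Ben
Ben → Uma
Uma → Fay
Fay → Ivy
Ivy → Dee
Dee → Cal
Cal → Wes
Wes → Kai
Kai → Gus
Gus → Bo
Bo → Hana
Ben → Vic

Omar -> Jae -> Nia -> Yul -> Rex -> Ben -> Uma -> Fay -> Ivy -> Dee -> Cal -> Wes -> Kai -> Gus -> Bo -> Hana -> Vic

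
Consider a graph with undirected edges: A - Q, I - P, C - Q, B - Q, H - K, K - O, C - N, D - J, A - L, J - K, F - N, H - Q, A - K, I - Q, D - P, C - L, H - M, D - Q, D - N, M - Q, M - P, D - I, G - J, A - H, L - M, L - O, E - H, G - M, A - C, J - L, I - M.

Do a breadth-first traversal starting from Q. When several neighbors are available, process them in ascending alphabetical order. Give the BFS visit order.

Visit Q; enqueue A, B, C, D, H, I, M → queue [A, B, C, D, H, I, M]
Visit A; enqueue K, L → queue [B, C, D, H, I, M, K, L]
Visit B → queue [C, D, H, I, M, K, L]
Visit C; enqueue N → queue [D, H, I, M, K, L, N]
Visit D; enqueue J, P → queue [H, I, M, K, L, N, J, P]
Visit H; enqueue E → queue [I, M, K, L, N, J, P, E]
Visit I → queue [M, K, L, N, J, P, E]
Visit M; enqueue G → queue [K, L, N, J, P, E, G]
Visit K; enqueue O → queue [L, N, J, P, E, G, O]
Visit L → queue [N, J, P, E, G, O]
Visit N; enqueue F → queue [J, P, E, G, O, F]
Visit J → queue [P, E, G, O, F]
Visit P → queue [E, G, O, F]
Visit E → queue [G, O, F]
Visit G → queue [O, F]
Visit O → queue [F]
Visit F → queue []

Q, A, B, C, D, H, I, M, K, L, N, J, P, E, G, O, F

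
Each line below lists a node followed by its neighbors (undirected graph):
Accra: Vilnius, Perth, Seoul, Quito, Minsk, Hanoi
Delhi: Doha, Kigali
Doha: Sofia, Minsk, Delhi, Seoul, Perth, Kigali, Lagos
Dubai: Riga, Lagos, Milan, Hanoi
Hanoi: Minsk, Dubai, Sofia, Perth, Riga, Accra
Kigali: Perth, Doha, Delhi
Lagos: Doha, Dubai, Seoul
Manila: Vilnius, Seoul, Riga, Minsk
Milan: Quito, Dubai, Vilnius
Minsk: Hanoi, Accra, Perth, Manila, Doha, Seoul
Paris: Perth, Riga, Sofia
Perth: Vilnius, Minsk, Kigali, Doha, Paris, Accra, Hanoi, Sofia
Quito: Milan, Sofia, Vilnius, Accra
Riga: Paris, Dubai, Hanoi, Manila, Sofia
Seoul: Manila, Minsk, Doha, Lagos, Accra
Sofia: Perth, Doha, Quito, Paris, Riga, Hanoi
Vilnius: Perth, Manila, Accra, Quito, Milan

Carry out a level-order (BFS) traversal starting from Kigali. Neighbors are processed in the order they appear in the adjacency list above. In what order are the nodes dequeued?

Kigali → Perth → Doha → Delhi → Vilnius → Minsk → Paris → Accra → Hanoi → Sofia → Seoul → Lagos → Manila → Quito → Milan → Riga → Dubai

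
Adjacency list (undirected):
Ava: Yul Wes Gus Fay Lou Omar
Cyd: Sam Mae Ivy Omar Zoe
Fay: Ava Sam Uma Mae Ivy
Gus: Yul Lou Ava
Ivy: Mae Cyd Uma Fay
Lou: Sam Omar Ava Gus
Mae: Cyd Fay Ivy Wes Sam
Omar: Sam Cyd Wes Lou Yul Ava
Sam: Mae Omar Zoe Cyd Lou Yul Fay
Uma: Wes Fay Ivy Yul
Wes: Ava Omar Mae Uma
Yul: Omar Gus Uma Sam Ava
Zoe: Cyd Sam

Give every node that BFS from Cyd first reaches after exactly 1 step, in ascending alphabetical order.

Ivy, Mae, Omar, Sam, Zoe

Level 0: Cyd
Level 1: Ivy, Mae, Omar, Sam, Zoe
Level 2: Ava, Fay, Lou, Uma, Wes, Yul
Level 3: Gus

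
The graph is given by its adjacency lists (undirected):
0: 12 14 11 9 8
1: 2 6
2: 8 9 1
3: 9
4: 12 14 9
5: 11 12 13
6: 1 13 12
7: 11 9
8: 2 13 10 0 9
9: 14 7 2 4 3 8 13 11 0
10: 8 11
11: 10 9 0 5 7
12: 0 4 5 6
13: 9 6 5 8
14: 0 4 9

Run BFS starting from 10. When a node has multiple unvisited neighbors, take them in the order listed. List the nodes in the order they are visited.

Visit 10; enqueue 8, 11 → queue [8, 11]
Visit 8; enqueue 2, 13, 0, 9 → queue [11, 2, 13, 0, 9]
Visit 11; enqueue 5, 7 → queue [2, 13, 0, 9, 5, 7]
Visit 2; enqueue 1 → queue [13, 0, 9, 5, 7, 1]
Visit 13; enqueue 6 → queue [0, 9, 5, 7, 1, 6]
Visit 0; enqueue 12, 14 → queue [9, 5, 7, 1, 6, 12, 14]
Visit 9; enqueue 4, 3 → queue [5, 7, 1, 6, 12, 14, 4, 3]
Visit 5 → queue [7, 1, 6, 12, 14, 4, 3]
Visit 7 → queue [1, 6, 12, 14, 4, 3]
Visit 1 → queue [6, 12, 14, 4, 3]
Visit 6 → queue [12, 14, 4, 3]
Visit 12 → queue [14, 4, 3]
Visit 14 → queue [4, 3]
Visit 4 → queue [3]
Visit 3 → queue []

10, 8, 11, 2, 13, 0, 9, 5, 7, 1, 6, 12, 14, 4, 3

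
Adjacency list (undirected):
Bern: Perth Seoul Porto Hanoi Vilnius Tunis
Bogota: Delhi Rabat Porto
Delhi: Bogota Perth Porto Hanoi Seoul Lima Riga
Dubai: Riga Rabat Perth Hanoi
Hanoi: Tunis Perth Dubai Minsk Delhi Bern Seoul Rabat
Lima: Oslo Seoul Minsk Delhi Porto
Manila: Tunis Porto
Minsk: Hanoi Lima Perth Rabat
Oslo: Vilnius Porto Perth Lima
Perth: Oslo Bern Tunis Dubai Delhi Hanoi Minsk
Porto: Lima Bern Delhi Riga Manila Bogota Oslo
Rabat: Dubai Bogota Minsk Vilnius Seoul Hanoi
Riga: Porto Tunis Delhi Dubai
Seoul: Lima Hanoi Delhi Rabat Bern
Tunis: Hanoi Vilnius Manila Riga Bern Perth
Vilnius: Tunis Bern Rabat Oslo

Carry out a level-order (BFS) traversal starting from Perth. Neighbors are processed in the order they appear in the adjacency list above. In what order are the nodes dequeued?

Perth -> Oslo -> Bern -> Tunis -> Dubai -> Delhi -> Hanoi -> Minsk -> Vilnius -> Porto -> Lima -> Seoul -> Manila -> Riga -> Rabat -> Bogota

Visit Perth; enqueue Oslo, Bern, Tunis, Dubai, Delhi, Hanoi, Minsk → queue [Oslo, Bern, Tunis, Dubai, Delhi, Hanoi, Minsk]
Visit Oslo; enqueue Vilnius, Porto, Lima → queue [Bern, Tunis, Dubai, Delhi, Hanoi, Minsk, Vilnius, Porto, Lima]
Visit Bern; enqueue Seoul → queue [Tunis, Dubai, Delhi, Hanoi, Minsk, Vilnius, Porto, Lima, Seoul]
Visit Tunis; enqueue Manila, Riga → queue [Dubai, Delhi, Hanoi, Minsk, Vilnius, Porto, Lima, Seoul, Manila, Riga]
Visit Dubai; enqueue Rabat → queue [Delhi, Hanoi, Minsk, Vilnius, Porto, Lima, Seoul, Manila, Riga, Rabat]
Visit Delhi; enqueue Bogota → queue [Hanoi, Minsk, Vilnius, Porto, Lima, Seoul, Manila, Riga, Rabat, Bogota]
Visit Hanoi → queue [Minsk, Vilnius, Porto, Lima, Seoul, Manila, Riga, Rabat, Bogota]
Visit Minsk → queue [Vilnius, Porto, Lima, Seoul, Manila, Riga, Rabat, Bogota]
Visit Vilnius → queue [Porto, Lima, Seoul, Manila, Riga, Rabat, Bogota]
Visit Porto → queue [Lima, Seoul, Manila, Riga, Rabat, Bogota]
Visit Lima → queue [Seoul, Manila, Riga, Rabat, Bogota]
Visit Seoul → queue [Manila, Riga, Rabat, Bogota]
Visit Manila → queue [Riga, Rabat, Bogota]
Visit Riga → queue [Rabat, Bogota]
Visit Rabat → queue [Bogota]
Visit Bogota → queue []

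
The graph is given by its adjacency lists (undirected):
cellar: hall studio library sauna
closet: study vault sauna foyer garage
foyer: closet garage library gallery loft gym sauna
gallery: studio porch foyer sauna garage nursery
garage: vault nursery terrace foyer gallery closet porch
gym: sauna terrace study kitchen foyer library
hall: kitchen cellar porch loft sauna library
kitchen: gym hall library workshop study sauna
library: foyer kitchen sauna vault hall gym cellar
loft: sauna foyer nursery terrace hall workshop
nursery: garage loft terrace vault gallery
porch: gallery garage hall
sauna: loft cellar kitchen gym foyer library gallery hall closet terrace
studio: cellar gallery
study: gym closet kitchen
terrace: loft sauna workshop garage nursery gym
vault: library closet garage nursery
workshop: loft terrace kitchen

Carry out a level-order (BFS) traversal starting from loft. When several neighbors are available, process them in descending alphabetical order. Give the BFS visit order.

loft, workshop, terrace, sauna, nursery, hall, foyer, kitchen, gym, garage, library, gallery, closet, cellar, vault, porch, study, studio

Visit loft; enqueue workshop, terrace, sauna, nursery, hall, foyer → queue [workshop, terrace, sauna, nursery, hall, foyer]
Visit workshop; enqueue kitchen → queue [terrace, sauna, nursery, hall, foyer, kitchen]
Visit terrace; enqueue gym, garage → queue [sauna, nursery, hall, foyer, kitchen, gym, garage]
Visit sauna; enqueue library, gallery, closet, cellar → queue [nursery, hall, foyer, kitchen, gym, garage, library, gallery, closet, cellar]
Visit nursery; enqueue vault → queue [hall, foyer, kitchen, gym, garage, library, gallery, closet, cellar, vault]
Visit hall; enqueue porch → queue [foyer, kitchen, gym, garage, library, gallery, closet, cellar, vault, porch]
Visit foyer → queue [kitchen, gym, garage, library, gallery, closet, cellar, vault, porch]
Visit kitchen; enqueue study → queue [gym, garage, library, gallery, closet, cellar, vault, porch, study]
Visit gym → queue [garage, library, gallery, closet, cellar, vault, porch, study]
Visit garage → queue [library, gallery, closet, cellar, vault, porch, study]
Visit library → queue [gallery, closet, cellar, vault, porch, study]
Visit gallery; enqueue studio → queue [closet, cellar, vault, porch, study, studio]
Visit closet → queue [cellar, vault, porch, study, studio]
Visit cellar → queue [vault, porch, study, studio]
Visit vault → queue [porch, study, studio]
Visit porch → queue [study, studio]
Visit study → queue [studio]
Visit studio → queue []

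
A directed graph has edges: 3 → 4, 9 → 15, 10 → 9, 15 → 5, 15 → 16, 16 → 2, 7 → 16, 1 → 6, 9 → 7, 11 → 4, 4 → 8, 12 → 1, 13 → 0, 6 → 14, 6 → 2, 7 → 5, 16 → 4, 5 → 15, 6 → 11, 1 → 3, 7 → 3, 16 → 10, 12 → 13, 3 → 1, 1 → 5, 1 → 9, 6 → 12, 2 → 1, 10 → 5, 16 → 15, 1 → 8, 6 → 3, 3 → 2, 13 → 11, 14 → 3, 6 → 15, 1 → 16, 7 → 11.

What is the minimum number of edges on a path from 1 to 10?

2

Level 0: 1
Level 1: 3, 5, 6, 8, 9, 16
Level 2: 2, 4, 7, 10, 11, 12, 14, 15
Level 3: 13
Level 4: 0
10 first appears at level 2.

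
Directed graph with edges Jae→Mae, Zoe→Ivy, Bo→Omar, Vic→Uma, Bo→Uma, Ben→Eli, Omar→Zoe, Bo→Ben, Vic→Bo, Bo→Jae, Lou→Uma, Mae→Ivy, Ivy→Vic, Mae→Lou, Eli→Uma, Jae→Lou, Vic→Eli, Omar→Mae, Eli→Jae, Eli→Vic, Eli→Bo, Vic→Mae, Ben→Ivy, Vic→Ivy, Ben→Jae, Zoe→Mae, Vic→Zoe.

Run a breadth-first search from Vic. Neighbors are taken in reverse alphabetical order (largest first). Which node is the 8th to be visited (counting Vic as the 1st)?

Lou

Visit Vic; enqueue Zoe, Uma, Mae, Ivy, Eli, Bo → queue [Zoe, Uma, Mae, Ivy, Eli, Bo]
Visit Zoe → queue [Uma, Mae, Ivy, Eli, Bo]
Visit Uma → queue [Mae, Ivy, Eli, Bo]
Visit Mae; enqueue Lou → queue [Ivy, Eli, Bo, Lou]
Visit Ivy → queue [Eli, Bo, Lou]
Visit Eli; enqueue Jae → queue [Bo, Lou, Jae]
Visit Bo; enqueue Omar, Ben → queue [Lou, Jae, Omar, Ben]
Visit Lou → queue [Jae, Omar, Ben]
Visit Jae → queue [Omar, Ben]
Visit Omar → queue [Ben]
Visit Ben → queue []

Visit order: Vic, Zoe, Uma, Mae, Ivy, Eli, Bo, Lou, Jae, Omar, Ben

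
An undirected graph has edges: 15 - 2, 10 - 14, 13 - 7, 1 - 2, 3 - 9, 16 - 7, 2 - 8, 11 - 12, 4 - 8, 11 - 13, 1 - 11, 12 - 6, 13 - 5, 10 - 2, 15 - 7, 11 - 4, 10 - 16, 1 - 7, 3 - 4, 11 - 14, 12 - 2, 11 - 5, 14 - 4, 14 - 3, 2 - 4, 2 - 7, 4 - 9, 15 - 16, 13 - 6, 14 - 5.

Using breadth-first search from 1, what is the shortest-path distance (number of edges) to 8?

Level 0: 1
Level 1: 2, 7, 11
Level 2: 4, 5, 8, 10, 12, 13, 14, 15, 16
Level 3: 3, 6, 9
8 first appears at level 2.

2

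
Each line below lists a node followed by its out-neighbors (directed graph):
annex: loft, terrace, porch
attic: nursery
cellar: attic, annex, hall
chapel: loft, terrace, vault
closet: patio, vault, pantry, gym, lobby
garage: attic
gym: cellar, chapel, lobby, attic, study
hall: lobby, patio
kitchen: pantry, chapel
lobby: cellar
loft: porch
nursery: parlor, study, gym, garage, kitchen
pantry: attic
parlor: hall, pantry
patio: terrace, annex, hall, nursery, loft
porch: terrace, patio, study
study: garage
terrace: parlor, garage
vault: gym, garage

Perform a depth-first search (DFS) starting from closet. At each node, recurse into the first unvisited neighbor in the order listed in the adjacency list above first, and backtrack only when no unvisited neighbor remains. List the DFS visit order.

Visit closet
closet → patio
patio → terrace
terrace → parlor
parlor → hall
hall → lobby
lobby → cellar
cellar → attic
attic → nursery
nursery → study
study → garage
nursery → gym
gym → chapel
chapel → loft
loft → porch
chapel → vault
nursery → kitchen
kitchen → pantry
cellar → annex

closet -> patio -> terrace -> parlor -> hall -> lobby -> cellar -> attic -> nursery -> study -> garage -> gym -> chapel -> loft -> porch -> vault -> kitchen -> pantry -> annex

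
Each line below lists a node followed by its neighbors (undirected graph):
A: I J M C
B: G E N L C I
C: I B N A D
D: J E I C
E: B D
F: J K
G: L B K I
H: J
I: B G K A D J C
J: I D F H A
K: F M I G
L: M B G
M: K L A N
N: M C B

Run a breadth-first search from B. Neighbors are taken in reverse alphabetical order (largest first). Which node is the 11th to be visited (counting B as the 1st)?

D

Visit B; enqueue N, L, I, G, E, C → queue [N, L, I, G, E, C]
Visit N; enqueue M → queue [L, I, G, E, C, M]
Visit L → queue [I, G, E, C, M]
Visit I; enqueue K, J, D, A → queue [G, E, C, M, K, J, D, A]
Visit G → queue [E, C, M, K, J, D, A]
Visit E → queue [C, M, K, J, D, A]
Visit C → queue [M, K, J, D, A]
Visit M → queue [K, J, D, A]
Visit K; enqueue F → queue [J, D, A, F]
Visit J; enqueue H → queue [D, A, F, H]
Visit D → queue [A, F, H]
Visit A → queue [F, H]
Visit F → queue [H]
Visit H → queue []

Visit order: B, N, L, I, G, E, C, M, K, J, D, A, F, H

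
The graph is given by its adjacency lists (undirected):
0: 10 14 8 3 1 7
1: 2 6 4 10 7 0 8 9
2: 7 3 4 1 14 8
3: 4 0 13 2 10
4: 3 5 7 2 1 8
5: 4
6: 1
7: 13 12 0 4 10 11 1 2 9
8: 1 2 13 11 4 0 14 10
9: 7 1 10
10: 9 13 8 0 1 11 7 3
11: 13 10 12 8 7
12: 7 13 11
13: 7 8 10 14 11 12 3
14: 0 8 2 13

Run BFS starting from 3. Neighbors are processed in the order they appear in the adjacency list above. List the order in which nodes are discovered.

3 → 4 → 0 → 13 → 2 → 10 → 5 → 7 → 1 → 8 → 14 → 11 → 12 → 9 → 6

Visit 3; enqueue 4, 0, 13, 2, 10 → queue [4, 0, 13, 2, 10]
Visit 4; enqueue 5, 7, 1, 8 → queue [0, 13, 2, 10, 5, 7, 1, 8]
Visit 0; enqueue 14 → queue [13, 2, 10, 5, 7, 1, 8, 14]
Visit 13; enqueue 11, 12 → queue [2, 10, 5, 7, 1, 8, 14, 11, 12]
Visit 2 → queue [10, 5, 7, 1, 8, 14, 11, 12]
Visit 10; enqueue 9 → queue [5, 7, 1, 8, 14, 11, 12, 9]
Visit 5 → queue [7, 1, 8, 14, 11, 12, 9]
Visit 7 → queue [1, 8, 14, 11, 12, 9]
Visit 1; enqueue 6 → queue [8, 14, 11, 12, 9, 6]
Visit 8 → queue [14, 11, 12, 9, 6]
Visit 14 → queue [11, 12, 9, 6]
Visit 11 → queue [12, 9, 6]
Visit 12 → queue [9, 6]
Visit 9 → queue [6]
Visit 6 → queue []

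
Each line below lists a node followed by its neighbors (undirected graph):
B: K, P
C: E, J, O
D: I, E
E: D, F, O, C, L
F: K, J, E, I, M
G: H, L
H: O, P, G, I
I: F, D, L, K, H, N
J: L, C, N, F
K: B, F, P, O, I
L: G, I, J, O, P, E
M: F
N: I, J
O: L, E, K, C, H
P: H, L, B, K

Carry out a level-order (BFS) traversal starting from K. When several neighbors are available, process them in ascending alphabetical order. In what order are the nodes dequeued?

K B F I O P E J M D H L N C G

Visit K; enqueue B, F, I, O, P → queue [B, F, I, O, P]
Visit B → queue [F, I, O, P]
Visit F; enqueue E, J, M → queue [I, O, P, E, J, M]
Visit I; enqueue D, H, L, N → queue [O, P, E, J, M, D, H, L, N]
Visit O; enqueue C → queue [P, E, J, M, D, H, L, N, C]
Visit P → queue [E, J, M, D, H, L, N, C]
Visit E → queue [J, M, D, H, L, N, C]
Visit J → queue [M, D, H, L, N, C]
Visit M → queue [D, H, L, N, C]
Visit D → queue [H, L, N, C]
Visit H; enqueue G → queue [L, N, C, G]
Visit L → queue [N, C, G]
Visit N → queue [C, G]
Visit C → queue [G]
Visit G → queue []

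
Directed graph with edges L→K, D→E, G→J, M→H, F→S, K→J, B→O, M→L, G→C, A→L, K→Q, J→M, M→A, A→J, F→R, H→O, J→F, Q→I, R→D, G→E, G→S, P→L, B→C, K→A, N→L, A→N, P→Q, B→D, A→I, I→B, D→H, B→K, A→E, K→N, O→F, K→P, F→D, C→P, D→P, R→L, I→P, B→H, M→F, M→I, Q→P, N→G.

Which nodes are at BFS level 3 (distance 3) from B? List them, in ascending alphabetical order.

Level 0: B
Level 1: C, D, H, K, O
Level 2: A, E, F, J, N, P, Q
Level 3: G, I, L, M, R, S

G, I, L, M, R, S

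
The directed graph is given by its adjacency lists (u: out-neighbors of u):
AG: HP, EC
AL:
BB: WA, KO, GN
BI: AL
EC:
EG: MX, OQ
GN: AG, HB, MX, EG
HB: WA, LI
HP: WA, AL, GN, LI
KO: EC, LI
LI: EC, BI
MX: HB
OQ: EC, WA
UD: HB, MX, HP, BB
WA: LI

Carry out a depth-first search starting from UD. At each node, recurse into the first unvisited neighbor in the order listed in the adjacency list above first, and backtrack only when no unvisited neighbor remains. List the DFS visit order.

Visit UD
UD → HB
HB → WA
WA → LI
LI → EC
LI → BI
BI → AL
UD → MX
UD → HP
HP → GN
GN → AG
GN → EG
EG → OQ
UD → BB
BB → KO

UD -> HB -> WA -> LI -> EC -> BI -> AL -> MX -> HP -> GN -> AG -> EG -> OQ -> BB -> KO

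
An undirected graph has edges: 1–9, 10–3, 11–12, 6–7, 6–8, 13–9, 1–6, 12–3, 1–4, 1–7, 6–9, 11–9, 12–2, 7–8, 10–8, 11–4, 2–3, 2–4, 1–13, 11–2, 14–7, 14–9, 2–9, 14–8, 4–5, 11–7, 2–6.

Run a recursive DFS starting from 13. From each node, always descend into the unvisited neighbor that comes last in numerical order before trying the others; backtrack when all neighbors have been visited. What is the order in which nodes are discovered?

13 9 14 8 10 3 12 11 7 6 2 4 5 1

Visit 13
13 → 9
9 → 14
14 → 8
8 → 10
10 → 3
3 → 12
12 → 11
11 → 7
7 → 6
6 → 2
2 → 4
4 → 5
4 → 1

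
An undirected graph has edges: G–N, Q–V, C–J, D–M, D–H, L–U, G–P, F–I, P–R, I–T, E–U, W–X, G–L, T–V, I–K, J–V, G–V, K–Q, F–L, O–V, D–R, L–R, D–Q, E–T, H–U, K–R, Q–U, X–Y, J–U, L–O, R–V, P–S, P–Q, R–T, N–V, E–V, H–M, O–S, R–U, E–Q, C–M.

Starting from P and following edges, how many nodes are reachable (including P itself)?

20

BFS from P visits: P, S, R, Q, G, O, V, U, T, L, K, D, E, N, J, H, I, F, M, C
Reachable nodes: 20 of 23 total.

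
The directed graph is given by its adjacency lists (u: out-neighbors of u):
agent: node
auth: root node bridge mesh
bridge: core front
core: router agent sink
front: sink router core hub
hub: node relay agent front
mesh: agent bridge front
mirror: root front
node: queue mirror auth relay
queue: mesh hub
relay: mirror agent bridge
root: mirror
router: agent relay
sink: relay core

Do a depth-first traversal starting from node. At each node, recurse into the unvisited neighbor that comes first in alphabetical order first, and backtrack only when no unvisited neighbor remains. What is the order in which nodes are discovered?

Visit node
node → auth
auth → bridge
bridge → core
core → agent
core → router
router → relay
relay → mirror
mirror → front
front → hub
front → sink
mirror → root
auth → mesh
node → queue

node → auth → bridge → core → agent → router → relay → mirror → front → hub → sink → root → mesh → queue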